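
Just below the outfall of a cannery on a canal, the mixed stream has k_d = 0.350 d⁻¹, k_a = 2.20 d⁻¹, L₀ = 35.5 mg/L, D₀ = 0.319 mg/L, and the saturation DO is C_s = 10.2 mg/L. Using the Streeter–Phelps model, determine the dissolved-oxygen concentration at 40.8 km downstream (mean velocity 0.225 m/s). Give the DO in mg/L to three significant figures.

Travel time t = x/v = 40.8 km / (0.225 m/s) = 40800 m / 0.225 m/s = 181300 s = 2.099 d.
k_d L₀/(k_a−k_d) = 0.350×35.5/(2.20−0.350) = 12.42/1.850 = 6.716 mg/L.
e^(−k_d t) = e^(−0.350×2.099) = 0.4797; e^(−k_a t) = e^(−2.20×2.099) = 0.009880.
D = 6.716 × (0.4797 − 0.009880) + 0.319 × 0.009880 = 3.156 + 0.003152 = 3.159 mg/L.
DO = C_s − D = 10.2 − 3.159 = 7.041 mg/L.

DO ≈ 7.04 mg/L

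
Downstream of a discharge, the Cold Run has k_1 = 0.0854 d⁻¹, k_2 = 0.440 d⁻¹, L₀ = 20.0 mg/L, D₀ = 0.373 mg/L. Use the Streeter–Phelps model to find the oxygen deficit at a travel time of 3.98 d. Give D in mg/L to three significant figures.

k_1 L₀/(k_2−k_1) = 0.0854×20.0/(0.440−0.0854) = 1.708/0.3546 = 4.817 mg/L.
e^(−k_1 t) = e^(−0.0854×3.980) = 0.7118; e^(−k_2 t) = e^(−0.440×3.980) = 0.1736.
D = 4.817 × (0.7118 − 0.1736) + 0.373 × 0.1736 = 2.593 + 0.06474 = 2.657 mg/L.

D ≈ 2.66 mg/L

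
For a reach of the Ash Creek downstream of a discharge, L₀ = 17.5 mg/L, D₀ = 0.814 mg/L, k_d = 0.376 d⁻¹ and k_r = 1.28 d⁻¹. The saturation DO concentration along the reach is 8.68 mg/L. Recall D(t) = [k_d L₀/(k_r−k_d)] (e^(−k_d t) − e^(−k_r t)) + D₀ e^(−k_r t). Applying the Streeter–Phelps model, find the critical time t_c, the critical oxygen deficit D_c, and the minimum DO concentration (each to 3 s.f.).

t_c = [1/(k_r−k_d)] ln[(k_r/k_d)(1 − D₀(k_r−k_d)/(k_d L₀))]
= [1/(1.28−0.376)] ln[(1.28/0.376)(1 − 0.814×0.9040/(0.376×17.5))]
= (1/0.9040) ln[3.404 × 0.8882] = 1.106 × ln(3.024) = 1.106 × 1.106 = 1.224 d.
D_c = (k_d/k_r) L₀ e^(−k_d t_c) = (0.376/1.28) × 17.5 × e^(−0.376×1.224) = 0.2938 × 17.5 × 0.6312 = 3.245 mg/L.
Minimum DO = C_s − D_c = 8.68 − 3.245 = 5.435 mg/L.

t_c ≈ 1.22 d; D_c ≈ 3.24 mg/L; min DO ≈ 5.44 mg/L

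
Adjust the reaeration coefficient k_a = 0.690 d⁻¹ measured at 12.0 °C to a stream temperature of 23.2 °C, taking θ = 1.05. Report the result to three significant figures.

k_a(T₂) = k_a(T₁) · θ^(T₂−T₁) = 0.690 × 1.05^(23.2−12.0)
= 0.690 × 1.05^11.2 = 0.690 × 1.727 = 1.192 d⁻¹.

k_a ≈ 1.19 d⁻¹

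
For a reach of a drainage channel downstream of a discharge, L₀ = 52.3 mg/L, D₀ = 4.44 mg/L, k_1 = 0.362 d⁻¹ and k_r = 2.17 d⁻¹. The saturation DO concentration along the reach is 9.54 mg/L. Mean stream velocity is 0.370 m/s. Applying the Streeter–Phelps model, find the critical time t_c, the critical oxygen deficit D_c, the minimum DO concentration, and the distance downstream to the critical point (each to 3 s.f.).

t_c ≈ 0.685 d; D_c ≈ 6.81 mg/L; min DO ≈ 2.73 mg/L; x_c ≈ 21.9 km

With k_r/k_1 = 5.994 and 1 − D₀(k_r−k_1)/(k_1 L₀) = 0.5760,
t_c = ln(5.994 × 0.5760) / (2.17 − 0.362) = ln(3.453) / 1.808 = 1.239/1.808 = 0.6854 d.
L(t_c) = L₀ e^(−k_1 t_c) = 52.3 × 0.7803 = 40.81 mg/L, and at the critical point k_r D_c = k_1 L, so D_c = (0.362/2.17) × 40.81 = 6.808 mg/L.
Minimum DO = C_s − D_c = 9.54 − 6.808 = 2.732 mg/L.
x_c = v t_c = 0.370 m/s × 0.6854 d × 86400 s/d = 21910 m ≈ 21.9 km.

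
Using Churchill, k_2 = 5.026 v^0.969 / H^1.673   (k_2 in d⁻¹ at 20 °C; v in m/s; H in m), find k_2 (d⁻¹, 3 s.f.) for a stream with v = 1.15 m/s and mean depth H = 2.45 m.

k_2 ≈ 1.29 d⁻¹

k_2 = 5.026 × 1.15^0.969 / 2.45^1.673 = 5.026 × 1.145 / 4.478 = 1.285 d⁻¹.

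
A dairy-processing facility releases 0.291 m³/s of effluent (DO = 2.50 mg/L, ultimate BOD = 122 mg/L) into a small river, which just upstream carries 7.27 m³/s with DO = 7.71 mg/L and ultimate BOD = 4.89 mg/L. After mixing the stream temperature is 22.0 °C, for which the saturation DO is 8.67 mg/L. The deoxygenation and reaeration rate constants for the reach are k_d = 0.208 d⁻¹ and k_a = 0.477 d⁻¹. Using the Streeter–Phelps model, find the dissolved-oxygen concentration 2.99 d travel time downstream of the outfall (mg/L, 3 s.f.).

Mixed DO = (7.27×7.71 + 0.291×2.50)/(7.27+0.291) = 56.78/7.561 = 7.509 mg/L.
Mixed L₀ = (7.27×4.89 + 0.291×122)/(7.561) = 71.05/7.561 = 9.397 mg/L.
Initial deficit D₀ = C_s − DO₀ = 8.67 − 7.509 = 1.161 mg/L.
D(2.99) = [0.208×9.397/(0.477−0.208)](e^(−0.208×2.99) − e^(−0.477×2.99)) + 1.161 e^(−0.477×2.99)
= 7.266 × (0.5369 − 0.2402) + 1.161 × 0.2402 = 2.435 mg/L.
DO = 8.67 − 2.435 = 6.235 mg/L.

DO ≈ 6.24 mg/L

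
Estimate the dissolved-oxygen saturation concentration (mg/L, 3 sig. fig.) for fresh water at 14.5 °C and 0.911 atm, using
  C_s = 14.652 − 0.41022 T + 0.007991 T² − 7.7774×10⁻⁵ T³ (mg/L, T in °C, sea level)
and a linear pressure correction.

At sea level: C_s = 14.652 − 0.41022×14.5 + 0.007991×14.5² − 7.7774×10⁻⁵×14.5³ = 10.15 mg/L.
Pressure correction: C_s' = 10.15 × 0.911 = 9.244 mg/L.

C_s ≈ 9.24 mg/L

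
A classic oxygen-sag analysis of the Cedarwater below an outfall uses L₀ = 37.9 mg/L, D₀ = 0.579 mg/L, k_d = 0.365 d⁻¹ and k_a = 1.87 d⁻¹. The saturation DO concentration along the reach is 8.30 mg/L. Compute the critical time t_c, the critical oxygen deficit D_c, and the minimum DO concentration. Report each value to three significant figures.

t_c ≈ 1.04 d; D_c ≈ 5.06 mg/L; min DO ≈ 3.24 mg/L

At the critical point dD/dt = 0, so k_d L₀ e^(−k_d t) = k_a D. Substituting D(t) from the Streeter–Phelps equation and solving for t gives
t_c = ln[(k_a/k_d)(1 − D₀(k_a−k_d)/(k_d L₀))] / (k_a−k_d).
Here k_a−k_d = 1.505 d⁻¹ and 1 − D₀(k_a−k_d)/(k_d L₀) = 1 − 0.579×1.505/(0.365×37.9) = 0.9370, so
t_c = ln(5.123 × 0.9370) / 1.505 = 1.569 / 1.505 = 1.042 d.
L(t_c) = L₀ e^(−k_d t_c) = 37.9 × 0.6835 = 25.91 mg/L, and at the critical point k_a D_c = k_d L, so D_c = (0.365/1.87) × 25.91 = 5.057 mg/L.
Minimum DO = C_s − D_c = 8.30 − 5.057 = 3.243 mg/L.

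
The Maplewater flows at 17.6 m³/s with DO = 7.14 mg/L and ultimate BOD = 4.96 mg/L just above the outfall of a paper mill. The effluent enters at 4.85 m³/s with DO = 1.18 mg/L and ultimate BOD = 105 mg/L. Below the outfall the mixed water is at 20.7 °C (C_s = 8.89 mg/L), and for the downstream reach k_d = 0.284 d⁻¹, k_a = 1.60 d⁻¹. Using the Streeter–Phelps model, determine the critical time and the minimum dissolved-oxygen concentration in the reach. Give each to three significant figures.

t_c ≈ 0.740 d; minimum DO ≈ 5.07 mg/L

Mixed DO = (17.6×7.14 + 4.85×1.18)/(17.6+4.85) = 131.4/22.45 = 5.852 mg/L.
Mixed L₀ = (17.6×4.96 + 4.85×105)/(22.45) = 596.5/22.45 = 26.57 mg/L.
Initial deficit D₀ = C_s − DO₀ = 8.89 − 5.852 = 3.038 mg/L.
t_c = (1/1.316) ln[(1.60/0.284)(1 − 3.038×1.316/(0.284×26.57))] = 0.7599 × ln(2.650) = 0.7404 d.
D_c = (0.284/1.60) × 26.57 × e^(−0.284×0.7404) = 0.1775 × 26.57 × 0.8104 = 3.822 mg/L.
Minimum DO = 8.89 − 3.822 = 5.068 mg/L.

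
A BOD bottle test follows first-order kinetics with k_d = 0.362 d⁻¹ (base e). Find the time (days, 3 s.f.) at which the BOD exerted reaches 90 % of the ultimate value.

y/L₀ = 1 − e^(−k_d t) = 0.90 ⇒ e^(−k_d t) = 0.100
t = −ln(0.100) / 0.362 = 2.303 / 0.362 = 6.361 d.

t ≈ 6.36 d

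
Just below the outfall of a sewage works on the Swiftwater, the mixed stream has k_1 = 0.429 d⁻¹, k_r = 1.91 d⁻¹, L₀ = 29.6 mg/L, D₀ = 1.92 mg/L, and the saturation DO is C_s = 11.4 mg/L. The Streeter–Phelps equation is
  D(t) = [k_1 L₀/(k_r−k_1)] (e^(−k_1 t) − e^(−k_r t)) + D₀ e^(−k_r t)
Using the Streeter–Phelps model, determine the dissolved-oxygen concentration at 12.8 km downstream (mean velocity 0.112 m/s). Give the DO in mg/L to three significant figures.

DO ≈ 7.07 mg/L

Travel time t = x/v = 12.8 km / (0.112 m/s) = 12800 m / 0.112 m/s = 114300 s = 1.323 d.
k_1 L₀/(k_r−k_1) = 0.429×29.6/(1.91−0.429) = 12.70/1.481 = 8.574 mg/L.
e^(−k_1 t) = e^(−0.429×1.323) = 0.5670; e^(−k_r t) = e^(−1.91×1.323) = 0.07994.
D = 8.574 × (0.5670 − 0.07994) + 1.92 × 0.07994 = 4.176 + 0.1535 = 4.329 mg/L.
DO = C_s − D = 11.4 − 4.329 = 7.071 mg/L.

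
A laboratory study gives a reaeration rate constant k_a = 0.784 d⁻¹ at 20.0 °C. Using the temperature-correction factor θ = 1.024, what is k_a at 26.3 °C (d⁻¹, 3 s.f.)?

k_a ≈ 0.910 d⁻¹

k_a(T₂) = k_a(T₁) · θ^(T₂−T₁) = 0.784 × 1.024^(26.3−20.0)
= 0.784 × 1.024^6.30 = 0.784 × 1.161 = 0.9103 d⁻¹.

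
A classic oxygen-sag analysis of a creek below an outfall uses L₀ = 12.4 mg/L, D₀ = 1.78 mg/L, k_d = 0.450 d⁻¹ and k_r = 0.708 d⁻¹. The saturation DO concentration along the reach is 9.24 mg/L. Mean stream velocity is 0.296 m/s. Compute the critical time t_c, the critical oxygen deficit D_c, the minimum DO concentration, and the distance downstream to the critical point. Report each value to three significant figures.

At the critical point dD/dt = 0, so k_d L₀ e^(−k_d t) = k_r D. Substituting D(t) from the Streeter–Phelps equation and solving for t gives
t_c = ln[(k_r/k_d)(1 − D₀(k_r−k_d)/(k_d L₀))] / (k_r−k_d).
Here k_r−k_d = 0.2580 d⁻¹ and 1 − D₀(k_r−k_d)/(k_d L₀) = 1 − 1.78×0.2580/(0.450×12.4) = 0.9177, so
t_c = ln(1.573 × 0.9177) / 0.2580 = 0.3673 / 0.2580 = 1.424 d.
D_c = (k_d/k_r) L₀ e^(−k_d t_c) = (0.450/0.708) × 12.4 × e^(−0.450×1.424) = 0.6356 × 12.4 × 0.5269 = 4.153 mg/L.
Minimum DO = C_s − D_c = 9.24 − 4.153 = 5.087 mg/L.
x_c = v t_c = 0.296 m/s × 1.424 d × 86400 s/d = 36410 m ≈ 36.4 km.

t_c ≈ 1.42 d; D_c ≈ 4.15 mg/L; min DO ≈ 5.09 mg/L; x_c ≈ 36.4 km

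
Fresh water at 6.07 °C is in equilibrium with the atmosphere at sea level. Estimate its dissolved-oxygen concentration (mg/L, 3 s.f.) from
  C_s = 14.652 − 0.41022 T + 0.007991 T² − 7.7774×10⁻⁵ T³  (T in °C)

C_s = 14.652 − 0.41022×6.07 + 0.007991×6.07² − 7.7774×10⁻⁵×6.07³ = 12.44 mg/L.

C_s ≈ 12.4 mg/L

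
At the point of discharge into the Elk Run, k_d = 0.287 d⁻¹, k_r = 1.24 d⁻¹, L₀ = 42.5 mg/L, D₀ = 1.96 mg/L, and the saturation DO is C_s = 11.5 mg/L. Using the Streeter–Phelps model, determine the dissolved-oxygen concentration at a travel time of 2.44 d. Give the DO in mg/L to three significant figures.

DO ≈ 5.67 mg/L

k_d L₀/(k_r−k_d) = 0.287×42.5/(1.24−0.287) = 12.20/0.9530 = 12.80 mg/L.
e^(−k_d t) = e^(−0.287×2.440) = 0.4964; e^(−k_r t) = e^(−1.24×2.440) = 0.04853.
D = 12.80 × (0.4964 − 0.04853) + 1.96 × 0.04853 = 5.733 + 0.09512 = 5.828 mg/L.
DO = C_s − D = 11.5 − 5.828 = 5.672 mg/L.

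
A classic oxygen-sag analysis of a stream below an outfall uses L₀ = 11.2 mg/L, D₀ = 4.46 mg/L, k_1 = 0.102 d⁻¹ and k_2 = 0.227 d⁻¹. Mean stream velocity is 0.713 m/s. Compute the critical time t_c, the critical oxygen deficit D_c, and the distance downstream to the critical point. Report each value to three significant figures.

At the critical point dD/dt = 0, so k_1 L₀ e^(−k_1 t) = k_2 D. Substituting D(t) from the Streeter–Phelps equation and solving for t gives
t_c = ln[(k_2/k_1)(1 − D₀(k_2−k_1)/(k_1 L₀))] / (k_2−k_1).
Here k_2−k_1 = 0.1250 d⁻¹ and 1 − D₀(k_2−k_1)/(k_1 L₀) = 1 − 4.46×0.1250/(0.102×11.2) = 0.5120, so
t_c = ln(2.225 × 0.5120) / 0.1250 = 0.1305 / 0.1250 = 1.044 d.
D_c = (k_1/k_2) L₀ e^(−k_1 t_c) = (0.102/0.227) × 11.2 × e^(−0.102×1.044) = 0.4493 × 11.2 × 0.8990 = 4.524 mg/L.
x_c = v t_c = 0.713 m/s × 1.044 d × 86400 s/d = 64330 m ≈ 64.3 km.

t_c ≈ 1.04 d; D_c ≈ 4.52 mg/L; x_c ≈ 64.3 km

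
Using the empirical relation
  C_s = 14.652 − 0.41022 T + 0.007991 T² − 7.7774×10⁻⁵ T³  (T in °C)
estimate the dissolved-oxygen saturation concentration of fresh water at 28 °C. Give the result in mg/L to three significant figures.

C_s = 14.652 − 0.41022×28 + 0.007991×28² − 7.7774×10⁻⁵×28³ = 7.723 mg/L.

C_s ≈ 7.72 mg/L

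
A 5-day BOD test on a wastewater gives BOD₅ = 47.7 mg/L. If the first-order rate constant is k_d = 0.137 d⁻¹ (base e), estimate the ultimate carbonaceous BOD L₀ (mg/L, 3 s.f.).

L₀ ≈ 96.2 mg/L

BOD₅ = L₀(1 − e^(−5k_d)) ⇒ L₀ = BOD₅ / (1 − e^(−5×0.137))
= 47.7 / (1 − 0.5041) = 47.7 / 0.4959 = 96.19 mg/L.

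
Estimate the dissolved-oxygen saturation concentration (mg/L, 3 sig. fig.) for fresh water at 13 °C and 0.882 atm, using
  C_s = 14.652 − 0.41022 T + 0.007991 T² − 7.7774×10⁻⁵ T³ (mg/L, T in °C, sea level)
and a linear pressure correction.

At sea level: C_s = 14.652 − 0.41022×13 + 0.007991×13² − 7.7774×10⁻⁵×13³ = 10.50 mg/L.
Pressure correction: C_s' = 10.50 × 0.882 = 9.260 mg/L.

C_s ≈ 9.26 mg/L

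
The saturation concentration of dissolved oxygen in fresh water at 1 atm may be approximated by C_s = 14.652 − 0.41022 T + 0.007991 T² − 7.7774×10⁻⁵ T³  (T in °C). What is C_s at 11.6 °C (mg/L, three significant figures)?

C_s = 14.652 − 0.41022×11.6 + 0.007991×11.6² − 7.7774×10⁻⁵×11.6³ = 10.85 mg/L.

C_s ≈ 10.8 mg/L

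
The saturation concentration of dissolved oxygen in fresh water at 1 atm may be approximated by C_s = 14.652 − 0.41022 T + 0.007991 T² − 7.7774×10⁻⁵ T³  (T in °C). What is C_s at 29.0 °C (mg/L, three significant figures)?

C_s ≈ 7.58 mg/L

C_s = 14.652 − 0.41022×29.0 + 0.007991×29.0² − 7.7774×10⁻⁵×29.0³ = 7.579 mg/L.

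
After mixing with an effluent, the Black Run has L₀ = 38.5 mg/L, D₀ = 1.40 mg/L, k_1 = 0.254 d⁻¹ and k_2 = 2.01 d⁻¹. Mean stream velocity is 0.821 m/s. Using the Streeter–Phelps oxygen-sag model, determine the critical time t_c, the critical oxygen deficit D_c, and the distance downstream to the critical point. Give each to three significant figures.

t_c = [1/(k_2−k_1)] ln[(k_2/k_1)(1 − D₀(k_2−k_1)/(k_1 L₀))]
= [1/(2.01−0.254)] ln[(2.01/0.254)(1 − 1.40×1.756/(0.254×38.5))]
= (1/1.756) ln[7.913 × 0.7486] = 0.5695 × ln(5.924) = 0.5695 × 1.779 = 1.013 d.
D_c = (k_1/k_2) L₀ e^(−k_1 t_c) = (0.254/2.01) × 38.5 × e^(−0.254×1.013) = 0.1264 × 38.5 × 0.7731 = 3.761 mg/L.
x_c = v t_c = 0.821 m/s × 1.013 d × 86400 s/d = 71860 m ≈ 71.9 km.

t_c ≈ 1.01 d; D_c ≈ 3.76 mg/L; x_c ≈ 71.9 km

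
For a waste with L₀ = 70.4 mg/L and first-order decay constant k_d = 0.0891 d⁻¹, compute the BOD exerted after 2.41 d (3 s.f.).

y_t = L₀(1 − e^(−k_d t)) = 70.4 × (1 − e^(−0.0891×2.41))
= 70.4 × (1 − 0.8068) = 70.4 × 0.1932 = 13.60 mg/L.

y ≈ 13.6 mg/L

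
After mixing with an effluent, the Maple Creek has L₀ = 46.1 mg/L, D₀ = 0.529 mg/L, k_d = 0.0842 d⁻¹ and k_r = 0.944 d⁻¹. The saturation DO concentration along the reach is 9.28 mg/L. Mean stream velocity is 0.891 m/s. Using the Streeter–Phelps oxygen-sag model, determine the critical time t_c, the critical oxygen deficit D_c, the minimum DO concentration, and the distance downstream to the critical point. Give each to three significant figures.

t_c = [1/(k_r−k_d)] ln[(k_r/k_d)(1 − D₀(k_r−k_d)/(k_d L₀))]
= [1/(0.944−0.0842)] ln[(0.944/0.0842)(1 − 0.529×0.8598/(0.0842×46.1))]
= (1/0.8598) ln[11.21 × 0.8828] = 1.163 × ln(9.898) = 1.163 × 2.292 = 2.666 d.
D_c = (k_d/k_r) L₀ e^(−k_d t_c) = (0.0842/0.944) × 46.1 × e^(−0.0842×2.666) = 0.08919 × 46.1 × 0.7989 = 3.285 mg/L.
Minimum DO = C_s − D_c = 9.28 − 3.285 = 5.995 mg/L.
x_c = v t_c = 0.891 m/s × 2.666 d × 86400 s/d = 205200 m ≈ 205 km.

t_c ≈ 2.67 d; D_c ≈ 3.29 mg/L; min DO ≈ 5.99 mg/L; x_c ≈ 205 km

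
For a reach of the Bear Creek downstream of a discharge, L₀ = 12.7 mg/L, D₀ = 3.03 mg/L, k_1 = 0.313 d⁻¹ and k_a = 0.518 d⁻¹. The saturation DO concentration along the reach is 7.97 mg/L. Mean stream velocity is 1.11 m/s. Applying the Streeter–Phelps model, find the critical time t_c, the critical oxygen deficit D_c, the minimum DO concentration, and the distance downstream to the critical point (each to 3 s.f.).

t_c = [1/(k_a−k_1)] ln[(k_a/k_1)(1 − D₀(k_a−k_1)/(k_1 L₀))]
= [1/(0.518−0.313)] ln[(0.518/0.313)(1 − 3.03×0.2050/(0.313×12.7))]
= (1/0.2050) ln[1.655 × 0.8437] = 4.878 × ln(1.396) = 4.878 × 0.3339 = 1.629 d.
L(t_c) = L₀ e^(−k_1 t_c) = 12.7 × 0.6006 = 7.628 mg/L, and at the critical point k_a D_c = k_1 L, so D_c = (0.313/0.518) × 7.628 = 4.609 mg/L.
Minimum DO = C_s − D_c = 7.97 − 4.609 = 3.361 mg/L.
x_c = v t_c = 1.11 m/s × 1.629 d × 86400 s/d = 156200 m ≈ 156 km.

t_c ≈ 1.63 d; D_c ≈ 4.61 mg/L; min DO ≈ 3.36 mg/L; x_c ≈ 156 km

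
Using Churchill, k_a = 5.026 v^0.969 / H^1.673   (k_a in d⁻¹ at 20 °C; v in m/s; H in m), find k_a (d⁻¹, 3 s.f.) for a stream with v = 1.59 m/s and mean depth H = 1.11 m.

k_a = 5.026 × 1.59^0.969 / 1.11^1.673 = 5.026 × 1.567 / 1.191 = 6.615 d⁻¹.

k_a ≈ 6.62 d⁻¹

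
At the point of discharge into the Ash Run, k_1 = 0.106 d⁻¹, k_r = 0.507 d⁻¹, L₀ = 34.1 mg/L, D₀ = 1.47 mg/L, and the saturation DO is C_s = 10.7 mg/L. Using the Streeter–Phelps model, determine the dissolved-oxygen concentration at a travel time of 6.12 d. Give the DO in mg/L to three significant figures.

k_1 L₀/(k_r−k_1) = 0.106×34.1/(0.507−0.106) = 3.615/0.4010 = 9.014 mg/L.
e^(−k_1 t) = e^(−0.106×6.120) = 0.5227; e^(−k_r t) = e^(−0.507×6.120) = 0.04492.
D = 9.014 × (0.5227 − 0.04492) + 1.47 × 0.04492 = 4.307 + 0.06603 = 4.373 mg/L.
DO = C_s − D = 10.7 − 4.373 = 6.327 mg/L.

DO ≈ 6.33 mg/L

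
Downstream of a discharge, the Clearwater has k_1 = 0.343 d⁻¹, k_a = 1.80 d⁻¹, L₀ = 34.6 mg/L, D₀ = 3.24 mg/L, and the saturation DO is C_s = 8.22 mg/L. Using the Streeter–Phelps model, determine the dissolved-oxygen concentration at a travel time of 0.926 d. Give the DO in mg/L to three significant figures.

k_1 L₀/(k_a−k_1) = 0.343×34.6/(1.80−0.343) = 11.87/1.457 = 8.145 mg/L.
e^(−k_1 t) = e^(−0.343×0.9260) = 0.7279; e^(−k_a t) = e^(−1.80×0.9260) = 0.1889.
D = 8.145 × (0.7279 − 0.1889) + 3.24 × 0.1889 = 4.391 + 0.6119 = 5.002 mg/L.
DO = C_s − D = 8.22 − 5.002 = 3.218 mg/L.

DO ≈ 3.22 mg/L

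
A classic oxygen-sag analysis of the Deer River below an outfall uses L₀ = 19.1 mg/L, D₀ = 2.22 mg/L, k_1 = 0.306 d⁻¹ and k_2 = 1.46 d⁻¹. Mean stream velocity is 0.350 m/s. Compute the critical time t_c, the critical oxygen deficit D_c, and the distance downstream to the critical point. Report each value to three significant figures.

t_c = [1/(k_2−k_1)] ln[(k_2/k_1)(1 − D₀(k_2−k_1)/(k_1 L₀))]
= [1/(1.46−0.306)] ln[(1.46/0.306)(1 − 2.22×1.154/(0.306×19.1))]
= (1/1.154) ln[4.771 × 0.5617] = 0.8666 × ln(2.680) = 0.8666 × 0.9858 = 0.8542 d.
D_c = (k_1/k_2) L₀ e^(−k_1 t_c) = (0.306/1.46) × 19.1 × e^(−0.306×0.8542) = 0.2096 × 19.1 × 0.7700 = 3.082 mg/L.
x_c = v t_c = 0.350 m/s × 0.8542 d × 86400 s/d = 25830 m ≈ 25.8 km.

t_c ≈ 0.854 d; D_c ≈ 3.08 mg/L; x_c ≈ 25.8 km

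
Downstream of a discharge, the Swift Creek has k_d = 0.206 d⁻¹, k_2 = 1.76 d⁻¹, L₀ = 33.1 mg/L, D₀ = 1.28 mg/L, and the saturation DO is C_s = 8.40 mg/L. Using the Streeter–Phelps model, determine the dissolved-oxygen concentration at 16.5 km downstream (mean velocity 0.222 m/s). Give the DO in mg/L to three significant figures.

DO ≈ 5.41 mg/L

Travel time t = x/v = 16.5 km / (0.222 m/s) = 16500 m / 0.222 m/s = 74320 s = 0.8602 d.
k_d L₀/(k_2−k_d) = 0.206×33.1/(1.76−0.206) = 6.819/1.554 = 4.388 mg/L.
e^(−k_d t) = e^(−0.206×0.8602) = 0.8376; e^(−k_2 t) = e^(−1.76×0.8602) = 0.2200.
D = 4.388 × (0.8376 − 0.2200) + 1.28 × 0.2200 = 2.710 + 0.2816 = 2.991 mg/L.
DO = C_s − D = 8.40 − 2.991 = 5.409 mg/L.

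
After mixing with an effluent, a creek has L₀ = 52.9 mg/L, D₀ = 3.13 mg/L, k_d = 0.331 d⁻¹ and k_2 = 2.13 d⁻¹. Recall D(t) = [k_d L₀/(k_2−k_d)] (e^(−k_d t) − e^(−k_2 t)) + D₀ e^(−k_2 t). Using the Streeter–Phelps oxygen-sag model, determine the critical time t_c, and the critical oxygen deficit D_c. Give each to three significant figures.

t_c ≈ 0.819 d; D_c ≈ 6.27 mg/L

t_c = [1/(k_2−k_d)] ln[(k_2/k_d)(1 − D₀(k_2−k_d)/(k_d L₀))]
= [1/(2.13−0.331)] ln[(2.13/0.331)(1 − 3.13×1.799/(0.331×52.9))]
= (1/1.799) ln[6.435 × 0.6784] = 0.5559 × ln(4.366) = 0.5559 × 1.474 = 0.8192 d.
L(t_c) = L₀ e^(−k_d t_c) = 52.9 × 0.7625 = 40.34 mg/L, and at the critical point k_2 D_c = k_d L, so D_c = (0.331/2.13) × 40.34 = 6.268 mg/L.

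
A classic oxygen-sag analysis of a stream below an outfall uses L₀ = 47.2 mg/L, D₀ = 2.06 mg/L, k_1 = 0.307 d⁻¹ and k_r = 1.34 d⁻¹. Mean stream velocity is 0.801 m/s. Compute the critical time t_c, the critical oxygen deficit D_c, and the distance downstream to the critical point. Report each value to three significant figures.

At the critical point dD/dt = 0, so k_1 L₀ e^(−k_1 t) = k_r D. Substituting D(t) from the Streeter–Phelps equation and solving for t gives
t_c = ln[(k_r/k_1)(1 − D₀(k_r−k_1)/(k_1 L₀))] / (k_r−k_1).
Here k_r−k_1 = 1.033 d⁻¹ and 1 − D₀(k_r−k_1)/(k_1 L₀) = 1 − 2.06×1.033/(0.307×47.2) = 0.8531, so
t_c = ln(4.365 × 0.8531) / 1.033 = 1.315 / 1.033 = 1.273 d.
D_c = (k_1/k_r) L₀ e^(−k_1 t_c) = (0.307/1.34) × 47.2 × e^(−0.307×1.273) = 0.2291 × 47.2 × 0.6766 = 7.316 mg/L.
x_c = v t_c = 0.801 m/s × 1.273 d × 86400 s/d = 88080 m ≈ 88.1 km.

t_c ≈ 1.27 d; D_c ≈ 7.32 mg/L; x_c ≈ 88.1 km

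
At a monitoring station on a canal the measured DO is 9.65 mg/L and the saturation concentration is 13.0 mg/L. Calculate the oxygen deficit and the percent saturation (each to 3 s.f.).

D ≈ 3.35 mg/L; 74.2 % saturation

D = C_s − C = 13.0 − 9.65 = 3.35 mg/L.
% saturation = 9.65/13.0 × 100 = 74.2 %.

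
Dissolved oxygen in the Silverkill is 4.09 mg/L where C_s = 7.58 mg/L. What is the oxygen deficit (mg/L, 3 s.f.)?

D = C_s − C = 7.58 − 4.09 = 3.49 mg/L.

D ≈ 3.49 mg/L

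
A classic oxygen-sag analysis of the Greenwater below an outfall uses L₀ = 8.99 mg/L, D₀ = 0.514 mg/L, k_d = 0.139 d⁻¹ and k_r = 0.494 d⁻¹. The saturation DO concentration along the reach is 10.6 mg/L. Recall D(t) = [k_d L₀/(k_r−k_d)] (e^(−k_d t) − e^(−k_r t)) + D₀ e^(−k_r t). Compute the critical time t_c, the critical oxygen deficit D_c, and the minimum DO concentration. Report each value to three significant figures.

t_c ≈ 3.13 d; D_c ≈ 1.64 mg/L; min DO ≈ 8.96 mg/L

At the critical point dD/dt = 0, so k_d L₀ e^(−k_d t) = k_r D. Substituting D(t) from the Streeter–Phelps equation and solving for t gives
t_c = ln[(k_r/k_d)(1 − D₀(k_r−k_d)/(k_d L₀))] / (k_r−k_d).
Here k_r−k_d = 0.3550 d⁻¹ and 1 − D₀(k_r−k_d)/(k_d L₀) = 1 − 0.514×0.3550/(0.139×8.99) = 0.8540, so
t_c = ln(3.554 × 0.8540) / 0.3550 = 1.110 / 0.3550 = 3.127 d.
L(t_c) = L₀ e^(−k_d t_c) = 8.99 × 0.6475 = 5.821 mg/L, and at the critical point k_r D_c = k_d L, so D_c = (0.139/0.494) × 5.821 = 1.638 mg/L.
Minimum DO = C_s − D_c = 10.6 − 1.638 = 8.962 mg/L.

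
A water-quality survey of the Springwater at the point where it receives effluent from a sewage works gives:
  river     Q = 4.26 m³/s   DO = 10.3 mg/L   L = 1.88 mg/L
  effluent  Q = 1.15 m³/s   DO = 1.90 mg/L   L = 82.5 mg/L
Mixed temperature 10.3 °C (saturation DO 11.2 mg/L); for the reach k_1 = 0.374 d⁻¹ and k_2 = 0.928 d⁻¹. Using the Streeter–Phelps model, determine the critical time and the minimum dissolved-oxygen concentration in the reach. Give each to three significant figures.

t_c ≈ 1.22 d; minimum DO ≈ 6.34 mg/L

Mixed DO = (4.26×10.3 + 1.15×1.90)/(4.26+1.15) = 46.06/5.410 = 8.514 mg/L.
Mixed L₀ = (4.26×1.88 + 1.15×82.5)/(5.410) = 102.9/5.410 = 19.02 mg/L.
Initial deficit D₀ = C_s − DO₀ = 11.2 − 8.514 = 2.686 mg/L.
t_c = (1/0.5540) ln[(0.928/0.374)(1 − 2.686×0.5540/(0.374×19.02))] = 1.805 × ln(1.962) = 1.217 d.
D_c = (0.374/0.928) × 19.02 × e^(−0.374×1.217) = 0.4030 × 19.02 × 0.6344 = 4.862 mg/L.
Minimum DO = 11.2 − 4.862 = 6.338 mg/L.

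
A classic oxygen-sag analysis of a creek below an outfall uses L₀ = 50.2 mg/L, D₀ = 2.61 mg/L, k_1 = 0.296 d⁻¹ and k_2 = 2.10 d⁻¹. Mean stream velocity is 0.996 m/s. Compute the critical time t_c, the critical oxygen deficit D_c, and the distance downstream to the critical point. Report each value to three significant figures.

With k_2/k_1 = 7.095 and 1 − D₀(k_2−k_1)/(k_1 L₀) = 0.6831,
t_c = ln(7.095 × 0.6831) / (2.10 − 0.296) = ln(4.847) / 1.804 = 1.578/1.804 = 0.8749 d.
D_c = (k_1/k_2) L₀ e^(−k_1 t_c) = (0.296/2.10) × 50.2 × e^(−0.296×0.8749) = 0.1410 × 50.2 × 0.7719 = 5.461 mg/L.
x_c = v t_c = 0.996 m/s × 0.8749 d × 86400 s/d = 75290 m ≈ 75.3 km.

t_c ≈ 0.875 d; D_c ≈ 5.46 mg/L; x_c ≈ 75.3 km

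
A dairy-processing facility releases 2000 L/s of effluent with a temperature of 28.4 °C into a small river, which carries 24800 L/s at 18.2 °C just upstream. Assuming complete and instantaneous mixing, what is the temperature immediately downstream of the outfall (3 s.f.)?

19.0 °C

Flow-weighted mixing: C = (Q_r C_r + Q_w C_w)/(Q_r + Q_w)
= (24800×18.2 + 2000×28.4)/(24800 + 2000) = 508200/26800 = 18.96 °C.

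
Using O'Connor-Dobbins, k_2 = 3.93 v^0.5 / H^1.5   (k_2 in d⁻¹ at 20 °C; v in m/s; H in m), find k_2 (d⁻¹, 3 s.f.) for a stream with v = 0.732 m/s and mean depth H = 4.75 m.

k_2 ≈ 0.325 d⁻¹

k_2 = 3.93 × 0.732^0.5 / 4.75^1.5 = 3.93 × 0.8556 / 10.35 = 0.3248 d⁻¹.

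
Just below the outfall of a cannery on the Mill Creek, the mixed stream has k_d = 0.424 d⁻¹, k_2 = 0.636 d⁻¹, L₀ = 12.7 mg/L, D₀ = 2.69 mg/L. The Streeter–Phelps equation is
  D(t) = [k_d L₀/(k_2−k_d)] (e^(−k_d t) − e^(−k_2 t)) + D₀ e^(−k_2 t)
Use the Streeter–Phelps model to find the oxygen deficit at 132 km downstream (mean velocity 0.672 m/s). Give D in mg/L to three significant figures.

D ≈ 4.34 mg/L

Travel time t = x/v = 132 km / (0.672 m/s) = 132000 m / 0.672 m/s = 196400 s = 2.273 d.
k_d L₀/(k_2−k_d) = 0.424×12.7/(0.636−0.424) = 5.385/0.2120 = 25.40 mg/L.
e^(−k_d t) = e^(−0.424×2.273) = 0.3814; e^(−k_2 t) = e^(−0.636×2.273) = 0.2355.
D = 25.40 × (0.3814 − 0.2355) + 2.69 × 0.2355 = 3.705 + 0.6336 = 4.338 mg/L.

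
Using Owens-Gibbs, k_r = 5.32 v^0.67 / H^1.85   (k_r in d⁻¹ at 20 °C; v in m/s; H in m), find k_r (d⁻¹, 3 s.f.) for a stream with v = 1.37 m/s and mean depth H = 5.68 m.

k_r ≈ 0.264 d⁻¹

k_r = 5.32 × 1.37^0.67 / 5.68^1.85 = 5.32 × 1.235 / 24.86 = 0.2642 d⁻¹.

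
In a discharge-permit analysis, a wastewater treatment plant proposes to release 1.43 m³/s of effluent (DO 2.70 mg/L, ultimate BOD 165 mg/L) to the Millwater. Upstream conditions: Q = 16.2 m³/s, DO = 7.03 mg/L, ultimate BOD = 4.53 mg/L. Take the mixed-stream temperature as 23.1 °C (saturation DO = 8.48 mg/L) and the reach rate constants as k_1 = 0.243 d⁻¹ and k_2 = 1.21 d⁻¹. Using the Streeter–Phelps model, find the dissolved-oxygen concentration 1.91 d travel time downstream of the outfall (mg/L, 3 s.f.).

Mixed DO = (16.2×7.03 + 1.43×2.70)/(16.2+1.43) = 117.7/17.63 = 6.679 mg/L.
Mixed L₀ = (16.2×4.53 + 1.43×165)/(17.63) = 309.3/17.63 = 17.55 mg/L.
Initial deficit D₀ = C_s − DO₀ = 8.48 − 6.679 = 1.801 mg/L.
D(1.91) = [0.243×17.55/(1.21−0.243)](e^(−0.243×1.91) − e^(−1.21×1.91)) + 1.801 e^(−1.21×1.91)
= 4.409 × (0.6287 − 0.09915) + 1.801 × 0.09915 = 2.513 mg/L.
DO = 8.48 − 2.513 = 5.967 mg/L.

DO ≈ 5.97 mg/L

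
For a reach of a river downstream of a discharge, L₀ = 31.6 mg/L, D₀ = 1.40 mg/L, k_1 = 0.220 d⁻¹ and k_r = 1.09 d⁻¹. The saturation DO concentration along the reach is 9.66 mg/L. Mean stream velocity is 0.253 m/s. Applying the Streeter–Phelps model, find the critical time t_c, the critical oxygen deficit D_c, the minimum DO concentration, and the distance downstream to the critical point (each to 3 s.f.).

t_c = [1/(k_r−k_1)] ln[(k_r/k_1)(1 − D₀(k_r−k_1)/(k_1 L₀))]
= [1/(1.09−0.220)] ln[(1.09/0.220)(1 − 1.40×0.8700/(0.220×31.6))]
= (1/0.8700) ln[4.955 × 0.8248] = 1.149 × ln(4.087) = 1.149 × 1.408 = 1.618 d.
D_c = (k_1/k_r) L₀ e^(−k_1 t_c) = (0.220/1.09) × 31.6 × e^(−0.220×1.618) = 0.2018 × 31.6 × 0.7005 = 4.468 mg/L.
Minimum DO = C_s − D_c = 9.66 − 4.468 = 5.192 mg/L.
x_c = v t_c = 0.253 m/s × 1.618 d × 86400 s/d = 35370 m ≈ 35.4 km.

t_c ≈ 1.62 d; D_c ≈ 4.47 mg/L; min DO ≈ 5.19 mg/L; x_c ≈ 35.4 km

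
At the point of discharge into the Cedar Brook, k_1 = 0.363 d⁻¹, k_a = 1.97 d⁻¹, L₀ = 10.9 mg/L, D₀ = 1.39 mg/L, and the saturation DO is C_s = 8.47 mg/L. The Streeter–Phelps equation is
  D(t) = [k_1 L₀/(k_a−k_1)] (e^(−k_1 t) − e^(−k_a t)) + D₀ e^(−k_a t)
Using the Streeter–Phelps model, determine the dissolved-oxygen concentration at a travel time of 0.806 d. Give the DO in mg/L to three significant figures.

DO ≈ 6.85 mg/L

k_1 L₀/(k_a−k_1) = 0.363×10.9/(1.97−0.363) = 3.957/1.607 = 2.462 mg/L.
e^(−k_1 t) = e^(−0.363×0.8060) = 0.7463; e^(−k_a t) = e^(−1.97×0.8060) = 0.2044.
D = 2.462 × (0.7463 − 0.2044) + 1.39 × 0.2044 = 1.334 + 0.2841 = 1.618 mg/L.
DO = C_s − D = 8.47 − 1.618 = 6.852 mg/L.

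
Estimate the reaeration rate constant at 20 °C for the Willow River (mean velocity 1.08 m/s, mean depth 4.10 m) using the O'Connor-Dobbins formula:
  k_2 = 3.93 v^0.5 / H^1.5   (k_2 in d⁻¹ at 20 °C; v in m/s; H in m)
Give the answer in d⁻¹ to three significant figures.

k_2 = 3.93 × 1.08^0.5 / 4.10^1.5 = 3.93 × 1.039 / 8.302 = 0.4920 d⁻¹.

k_2 ≈ 0.492 d⁻¹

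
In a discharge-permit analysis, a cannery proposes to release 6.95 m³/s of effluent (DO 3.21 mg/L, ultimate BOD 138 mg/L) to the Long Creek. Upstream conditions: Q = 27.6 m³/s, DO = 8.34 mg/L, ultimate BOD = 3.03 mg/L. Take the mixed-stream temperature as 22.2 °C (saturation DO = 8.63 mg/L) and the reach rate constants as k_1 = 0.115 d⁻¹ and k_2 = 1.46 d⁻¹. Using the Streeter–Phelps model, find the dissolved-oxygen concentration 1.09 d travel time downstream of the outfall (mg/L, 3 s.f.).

DO ≈ 6.61 mg/L

Mixed DO = (27.6×8.34 + 6.95×3.21)/(27.6+6.95) = 252.5/34.55 = 7.308 mg/L.
Mixed L₀ = (27.6×3.03 + 6.95×138)/(34.55) = 1043/34.55 = 30.18 mg/L.
Initial deficit D₀ = C_s − DO₀ = 8.63 − 7.308 = 1.322 mg/L.
D(1.09) = [0.115×30.18/(1.46−0.115)](e^(−0.115×1.09) − e^(−1.46×1.09)) + 1.322 e^(−1.46×1.09)
= 2.580 × (0.8822 − 0.2036) + 1.322 × 0.2036 = 2.020 mg/L.
DO = 8.63 − 2.020 = 6.610 mg/L.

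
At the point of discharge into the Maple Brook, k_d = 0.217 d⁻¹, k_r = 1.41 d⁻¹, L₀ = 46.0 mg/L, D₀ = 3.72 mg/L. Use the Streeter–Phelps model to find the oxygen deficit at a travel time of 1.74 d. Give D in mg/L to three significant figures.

k_d L₀/(k_r−k_d) = 0.217×46.0/(1.41−0.217) = 9.982/1.193 = 8.367 mg/L.
e^(−k_d t) = e^(−0.217×1.740) = 0.6855; e^(−k_r t) = e^(−1.41×1.740) = 0.08600.
D = 8.367 × (0.6855 − 0.08600) + 3.72 × 0.08600 = 5.016 + 0.3199 = 5.336 mg/L.

D ≈ 5.34 mg/L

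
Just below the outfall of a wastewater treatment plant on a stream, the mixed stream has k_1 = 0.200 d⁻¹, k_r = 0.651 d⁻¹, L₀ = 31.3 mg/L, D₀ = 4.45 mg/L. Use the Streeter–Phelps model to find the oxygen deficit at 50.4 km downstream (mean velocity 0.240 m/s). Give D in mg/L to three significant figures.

D ≈ 6.60 mg/L

Travel time t = x/v = 50.4 km / (0.240 m/s) = 50400 m / 0.240 m/s = 210000 s = 2.431 d.
k_1 L₀/(k_r−k_1) = 0.200×31.3/(0.651−0.200) = 6.260/0.4510 = 13.88 mg/L.
e^(−k_1 t) = e^(−0.200×2.431) = 0.6150; e^(−k_r t) = e^(−0.651×2.431) = 0.2055.
D = 13.88 × (0.6150 − 0.2055) + 4.45 × 0.2055 = 5.684 + 0.9145 = 6.599 mg/L.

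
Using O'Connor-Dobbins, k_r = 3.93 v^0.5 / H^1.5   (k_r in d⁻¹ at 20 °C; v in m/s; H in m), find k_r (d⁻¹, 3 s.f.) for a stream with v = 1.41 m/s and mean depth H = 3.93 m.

k_r = 3.93 × 1.41^0.5 / 3.93^1.5 = 3.93 × 1.187 / 7.791 = 0.5990 d⁻¹.

k_r ≈ 0.599 d⁻¹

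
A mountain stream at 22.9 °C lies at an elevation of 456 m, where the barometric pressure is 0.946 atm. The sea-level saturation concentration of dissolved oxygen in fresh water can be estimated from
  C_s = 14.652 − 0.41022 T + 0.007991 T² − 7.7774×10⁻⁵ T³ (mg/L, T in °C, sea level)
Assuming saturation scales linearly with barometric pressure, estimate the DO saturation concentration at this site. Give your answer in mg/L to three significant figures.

C_s ≈ 8.05 mg/L

At sea level: C_s = 14.652 − 0.41022×22.9 + 0.007991×22.9² − 7.7774×10⁻⁵×22.9³ = 8.515 mg/L.
Pressure correction: C_s' = 8.515 × 0.946 = 8.055 mg/L.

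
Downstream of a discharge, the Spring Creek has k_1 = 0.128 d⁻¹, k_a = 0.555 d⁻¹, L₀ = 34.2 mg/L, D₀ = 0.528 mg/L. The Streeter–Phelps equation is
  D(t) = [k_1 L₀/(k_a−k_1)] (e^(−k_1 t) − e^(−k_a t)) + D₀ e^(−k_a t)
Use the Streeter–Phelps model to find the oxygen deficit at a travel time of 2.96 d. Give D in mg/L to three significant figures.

k_1 L₀/(k_a−k_1) = 0.128×34.2/(0.555−0.128) = 4.378/0.4270 = 10.25 mg/L.
e^(−k_1 t) = e^(−0.128×2.960) = 0.6846; e^(−k_a t) = e^(−0.555×2.960) = 0.1934.
D = 10.25 × (0.6846 − 0.1934) + 0.528 × 0.1934 = 5.036 + 0.1021 = 5.138 mg/L.

D ≈ 5.14 mg/L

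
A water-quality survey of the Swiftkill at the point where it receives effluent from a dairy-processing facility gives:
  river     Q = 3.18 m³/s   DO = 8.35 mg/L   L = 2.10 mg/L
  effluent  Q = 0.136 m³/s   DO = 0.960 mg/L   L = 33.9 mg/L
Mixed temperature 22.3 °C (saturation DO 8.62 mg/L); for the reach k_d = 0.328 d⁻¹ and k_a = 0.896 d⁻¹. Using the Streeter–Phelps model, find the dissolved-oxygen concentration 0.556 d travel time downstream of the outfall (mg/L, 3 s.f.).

DO ≈ 7.83 mg/L

Mixed DO = (3.18×8.35 + 0.136×0.960)/(3.18+0.136) = 26.68/3.316 = 8.047 mg/L.
Mixed L₀ = (3.18×2.10 + 0.136×33.9)/(3.316) = 11.29/3.316 = 3.404 mg/L.
Initial deficit D₀ = C_s − DO₀ = 8.62 − 8.047 = 0.5731 mg/L.
D(0.556) = [0.328×3.404/(0.896−0.328)](e^(−0.328×0.556) − e^(−0.896×0.556)) + 0.5731 e^(−0.896×0.556)
= 1.966 × (0.8333 − 0.6076) + 0.5731 × 0.6076 = 0.7918 mg/L.
DO = 8.62 − 0.7918 = 7.828 mg/L.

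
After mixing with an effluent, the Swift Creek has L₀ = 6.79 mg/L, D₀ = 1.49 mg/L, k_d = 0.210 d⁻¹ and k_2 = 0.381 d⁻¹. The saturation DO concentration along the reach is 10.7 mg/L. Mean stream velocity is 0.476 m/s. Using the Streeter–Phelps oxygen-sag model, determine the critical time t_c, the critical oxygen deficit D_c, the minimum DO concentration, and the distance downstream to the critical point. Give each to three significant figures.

t_c ≈ 2.33 d; D_c ≈ 2.29 mg/L; min DO ≈ 8.41 mg/L; x_c ≈ 95.9 km

At the critical point dD/dt = 0, so k_d L₀ e^(−k_d t) = k_2 D. Substituting D(t) from the Streeter–Phelps equation and solving for t gives
t_c = ln[(k_2/k_d)(1 − D₀(k_2−k_d)/(k_d L₀))] / (k_2−k_d).
Here k_2−k_d = 0.1710 d⁻¹ and 1 − D₀(k_2−k_d)/(k_d L₀) = 1 − 1.49×0.1710/(0.210×6.79) = 0.8213, so
t_c = ln(1.814 × 0.8213) / 0.1710 = 0.3988 / 0.1710 = 2.332 d.
L(t_c) = L₀ e^(−k_d t_c) = 6.79 × 0.6127 = 4.161 mg/L, and at the critical point k_2 D_c = k_d L, so D_c = (0.210/0.381) × 4.161 = 2.293 mg/L.
Minimum DO = C_s − D_c = 10.7 − 2.293 = 8.407 mg/L.
x_c = v t_c = 0.476 m/s × 2.332 d × 86400 s/d = 95920 m ≈ 95.9 km.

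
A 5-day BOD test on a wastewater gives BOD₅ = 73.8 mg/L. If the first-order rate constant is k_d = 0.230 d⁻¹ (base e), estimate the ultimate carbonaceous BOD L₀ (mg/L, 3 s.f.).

BOD₅ = L₀(1 − e^(−5k_d)) ⇒ L₀ = BOD₅ / (1 − e^(−5×0.230))
= 73.8 / (1 − 0.3166) = 73.8 / 0.6834 = 108.0 mg/L.

L₀ ≈ 108 mg/L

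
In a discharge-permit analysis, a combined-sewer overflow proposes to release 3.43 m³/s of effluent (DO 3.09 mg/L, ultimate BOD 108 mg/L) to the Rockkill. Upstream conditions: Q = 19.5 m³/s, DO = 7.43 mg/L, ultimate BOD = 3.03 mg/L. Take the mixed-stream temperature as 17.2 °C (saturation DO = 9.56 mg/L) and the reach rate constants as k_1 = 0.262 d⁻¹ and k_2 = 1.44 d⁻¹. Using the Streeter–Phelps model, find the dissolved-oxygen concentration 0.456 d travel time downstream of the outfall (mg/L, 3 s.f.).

DO ≈ 6.58 mg/L

Mixed DO = (19.5×7.43 + 3.43×3.09)/(19.5+3.43) = 155.5/22.93 = 6.781 mg/L.
Mixed L₀ = (19.5×3.03 + 3.43×108)/(22.93) = 429.5/22.93 = 18.73 mg/L.
Initial deficit D₀ = C_s − DO₀ = 9.56 − 6.781 = 2.779 mg/L.
D(0.456) = [0.262×18.73/(1.44−0.262)](e^(−0.262×0.456) − e^(−1.44×0.456)) + 2.779 e^(−1.44×0.456)
= 4.166 × (0.8874 − 0.5186) + 2.779 × 0.5186 = 2.978 mg/L.
DO = 9.56 − 2.978 = 6.582 mg/L.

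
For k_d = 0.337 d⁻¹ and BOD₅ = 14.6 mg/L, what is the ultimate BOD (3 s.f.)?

BOD₅ = L₀(1 − e^(−5k_d)) ⇒ L₀ = BOD₅ / (1 − e^(−5×0.337))
= 14.6 / (1 − 0.1854) = 14.6 / 0.8146 = 17.92 mg/L.

L₀ ≈ 17.9 mg/L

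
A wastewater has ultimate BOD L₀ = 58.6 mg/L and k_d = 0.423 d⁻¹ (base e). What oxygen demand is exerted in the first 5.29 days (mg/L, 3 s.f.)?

y ≈ 52.3 mg/L

y_t = L₀(1 − e^(−k_d t)) = 58.6 × (1 − e^(−0.423×5.29))
= 58.6 × (1 − 0.1067) = 58.6 × 0.8933 = 52.35 mg/L.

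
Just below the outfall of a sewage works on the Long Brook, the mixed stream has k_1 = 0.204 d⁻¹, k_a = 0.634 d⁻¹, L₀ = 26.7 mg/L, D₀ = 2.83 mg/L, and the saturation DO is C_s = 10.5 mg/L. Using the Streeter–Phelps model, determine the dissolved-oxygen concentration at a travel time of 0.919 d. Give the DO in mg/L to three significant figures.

k_1 L₀/(k_a−k_1) = 0.204×26.7/(0.634−0.204) = 5.447/0.4300 = 12.67 mg/L.
e^(−k_1 t) = e^(−0.204×0.9190) = 0.8290; e^(−k_a t) = e^(−0.634×0.9190) = 0.5584.
D = 12.67 × (0.8290 − 0.5584) + 2.83 × 0.5584 = 3.428 + 1.580 = 5.008 mg/L.
DO = C_s − D = 10.5 − 5.008 = 5.492 mg/L.

DO ≈ 5.49 mg/L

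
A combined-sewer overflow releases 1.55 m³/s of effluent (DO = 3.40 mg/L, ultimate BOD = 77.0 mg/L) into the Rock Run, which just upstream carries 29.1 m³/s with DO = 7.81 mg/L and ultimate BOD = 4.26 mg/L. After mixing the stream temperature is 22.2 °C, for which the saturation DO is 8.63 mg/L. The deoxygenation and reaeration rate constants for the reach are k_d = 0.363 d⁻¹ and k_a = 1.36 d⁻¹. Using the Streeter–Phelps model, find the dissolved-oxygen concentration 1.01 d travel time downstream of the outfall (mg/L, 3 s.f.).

Mixed DO = (29.1×7.81 + 1.55×3.40)/(29.1+1.55) = 232.5/30.65 = 7.587 mg/L.
Mixed L₀ = (29.1×4.26 + 1.55×77.0)/(30.65) = 243.3/30.65 = 7.939 mg/L.
Initial deficit D₀ = C_s − DO₀ = 8.63 − 7.587 = 1.043 mg/L.
D(1.01) = [0.363×7.939/(1.36−0.363)](e^(−0.363×1.01) − e^(−1.36×1.01)) + 1.043 e^(−1.36×1.01)
= 2.890 × (0.6931 − 0.2532) + 1.043 × 0.2532 = 1.535 mg/L.
DO = 8.63 − 1.535 = 7.095 mg/L.

DO ≈ 7.09 mg/L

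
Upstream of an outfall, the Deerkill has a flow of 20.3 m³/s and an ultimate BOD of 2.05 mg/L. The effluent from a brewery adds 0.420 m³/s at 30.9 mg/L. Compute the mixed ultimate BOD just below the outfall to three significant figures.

2.63 mg/L

Flow-weighted mixing: C = (Q_r C_r + Q_w C_w)/(Q_r + Q_w)
= (20.3×2.05 + 0.420×30.9)/(20.3 + 0.420) = 54.59/20.72 = 2.635 mg/L.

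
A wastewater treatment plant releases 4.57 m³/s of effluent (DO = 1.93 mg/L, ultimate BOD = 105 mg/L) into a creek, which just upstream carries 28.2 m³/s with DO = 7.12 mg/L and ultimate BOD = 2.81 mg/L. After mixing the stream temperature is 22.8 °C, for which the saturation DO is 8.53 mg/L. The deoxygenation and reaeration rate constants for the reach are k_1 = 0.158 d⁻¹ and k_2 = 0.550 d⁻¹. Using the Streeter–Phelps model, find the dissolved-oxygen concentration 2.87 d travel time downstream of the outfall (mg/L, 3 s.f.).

Mixed DO = (28.2×7.12 + 4.57×1.93)/(28.2+4.57) = 209.6/32.77 = 6.396 mg/L.
Mixed L₀ = (28.2×2.81 + 4.57×105)/(32.77) = 559.1/32.77 = 17.06 mg/L.
Initial deficit D₀ = C_s − DO₀ = 8.53 − 6.396 = 2.134 mg/L.
D(2.87) = [0.158×17.06/(0.550−0.158)](e^(−0.158×2.87) − e^(−0.550×2.87)) + 2.134 e^(−0.550×2.87)
= 6.877 × (0.6354 − 0.2063) + 2.134 × 0.2063 = 3.391 mg/L.
DO = 8.53 − 3.391 = 5.139 mg/L.

DO ≈ 5.14 mg/L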